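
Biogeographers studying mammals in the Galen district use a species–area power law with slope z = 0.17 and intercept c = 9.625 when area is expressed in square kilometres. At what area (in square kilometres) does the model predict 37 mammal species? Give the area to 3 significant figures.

37 = 9.625 × A^0.17  ⇒  A^0.17 = 37/9.625 = 3.844
ln A = ln(3.844) / 0.17 = 1.3466 / 0.17 = 7.9209
A = e^7.9209 ≈ 2754 square kilometres

2750 square kilometres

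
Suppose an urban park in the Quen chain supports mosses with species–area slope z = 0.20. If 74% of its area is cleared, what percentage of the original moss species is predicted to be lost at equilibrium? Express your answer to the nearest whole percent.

S_new/S_old = (A_new/A_old)^z = 0.26^0.2
= exp(0.2 × ln 0.26) = exp(0.2 × -1.3471) = exp(-0.2694) ≈ 0.7638
Fraction lost = 1 − 0.7638 = 0.2362

24%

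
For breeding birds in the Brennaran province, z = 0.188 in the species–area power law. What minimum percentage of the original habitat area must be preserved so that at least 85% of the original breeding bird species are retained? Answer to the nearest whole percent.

Need (A_new/A_old)^0.188 = 0.85, so A_new/A_old = 0.85^(1/0.188) = 0.85^5.319
ln(A_new/A_old) = ln 0.85 / 0.188 = -0.1625 / 0.188 = -0.8645
A_new/A_old = e^-0.8645 ≈ 0.4213

42%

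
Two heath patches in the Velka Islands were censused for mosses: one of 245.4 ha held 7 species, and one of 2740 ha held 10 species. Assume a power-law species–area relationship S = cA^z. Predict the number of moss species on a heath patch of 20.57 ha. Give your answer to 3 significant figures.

4.85

z = ln(10/7) / ln(2740/245.4) = 0.3567 / 2.4128 = 0.1478
c = 7 / 245.4^0.1478 = 7 / 2.256 = 3.103
S₃ = 3.103 × 20.57^0.1478 = 3.103 × 1.564 ≈ 4.852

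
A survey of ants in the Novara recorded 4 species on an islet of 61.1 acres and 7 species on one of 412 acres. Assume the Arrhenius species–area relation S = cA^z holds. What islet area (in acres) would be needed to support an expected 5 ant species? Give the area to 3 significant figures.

z = ln(7/4) / ln(412/61.1) = 0.5596 / 1.9085 = 0.2932
c = 4 / 61.1^0.2932 = 4 / 3.34 = 1.198
A = (5/1.198)^(1/0.2932) ⇒ ln A = ln(4.175)/0.2932 = 4.8735
A = e^4.8735 ≈ 130.8 acres

131 acres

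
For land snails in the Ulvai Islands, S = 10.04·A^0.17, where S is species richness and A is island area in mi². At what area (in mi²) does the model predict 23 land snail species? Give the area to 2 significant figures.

130 mi²

23 = 10.04 × A^0.17  ⇒  A^0.17 = 23/10.04 = 2.291
ln A = ln(2.291) / 0.17 = 0.8289 / 0.17 = 4.8760
A = e^4.8760 ≈ 131.1 mi²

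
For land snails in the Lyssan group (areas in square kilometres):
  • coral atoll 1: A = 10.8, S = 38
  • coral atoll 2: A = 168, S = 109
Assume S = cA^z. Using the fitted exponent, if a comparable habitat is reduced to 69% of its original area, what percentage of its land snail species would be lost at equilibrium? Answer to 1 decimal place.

z = ln(109/38) / ln(168/10.8) = 1.0538 / 2.7444 = 0.3840
S_new/S_old = (A_new/A_old)^z = 0.69^0.3840 = exp(0.3840 × -0.3711) = 0.8672
Fraction lost = 1 − 0.8672 = 0.1328

13.3%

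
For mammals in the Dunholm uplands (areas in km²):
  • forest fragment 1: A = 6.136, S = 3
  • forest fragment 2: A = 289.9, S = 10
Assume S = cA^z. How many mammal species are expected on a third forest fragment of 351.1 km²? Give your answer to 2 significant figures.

z = ln(10/3) / ln(289.9/6.136) = 1.2040 / 3.8554 = 0.3123
c = 3 / 6.136^0.3123 = 3 / 1.762 = 1.702
S₃ = 1.702 × 351.1^0.3123 = 1.702 × 6.236 ≈ 10.62

11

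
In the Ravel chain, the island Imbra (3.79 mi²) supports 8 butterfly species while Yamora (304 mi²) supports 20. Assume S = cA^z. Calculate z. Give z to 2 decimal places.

0.21

Taking logs: ln S = ln c + z ln A, so z = (ln S₂ − ln S₁)/(ln A₂ − ln A₁).
z = ln(20/8) / ln(304/3.79) = ln(2.5) / ln(80.21) = 0.9163 / 4.3847 = 0.2090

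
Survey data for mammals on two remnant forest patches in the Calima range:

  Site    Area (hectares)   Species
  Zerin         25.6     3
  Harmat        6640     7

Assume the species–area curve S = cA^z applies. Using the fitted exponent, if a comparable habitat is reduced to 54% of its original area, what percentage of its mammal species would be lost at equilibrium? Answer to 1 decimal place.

z = ln(7/3) / ln(6640/25.6) = 0.8473 / 5.5583 = 0.1524
S_new/S_old = (A_new/A_old)^z = 0.54^0.1524 = exp(0.1524 × -0.6162) = 0.9103
Fraction lost = 1 − 0.9103 = 0.08965

9.0%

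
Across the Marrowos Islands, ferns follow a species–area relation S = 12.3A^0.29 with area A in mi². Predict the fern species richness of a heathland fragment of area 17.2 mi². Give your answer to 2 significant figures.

S = 12.3 × 17.2^0.29
ln S = ln 12.3 + 0.29 × ln 17.2 = 2.5096 + 0.29 × 2.8449 = 3.3346
S = e^3.3346 ≈ 28.07

28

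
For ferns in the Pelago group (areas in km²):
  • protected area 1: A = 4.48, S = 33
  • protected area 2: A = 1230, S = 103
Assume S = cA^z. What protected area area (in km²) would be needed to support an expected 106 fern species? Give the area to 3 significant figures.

1420 km²

z = ln(103/33) / ln(1230/4.48) = 1.1382 / 5.6151 = 0.2027
c = 33 / 4.48^0.2027 = 33 / 1.355 = 24.35
A = (106/24.35)^(1/0.2027) ⇒ ln A = ln(4.353)/0.2027 = 7.2564
A = e^7.2564 ≈ 1417 km²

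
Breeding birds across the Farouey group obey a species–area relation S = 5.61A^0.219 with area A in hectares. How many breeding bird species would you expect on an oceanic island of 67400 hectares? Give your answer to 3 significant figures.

64.0

S = 5.61 × 67400^0.219
ln S = ln 5.61 + 0.219 × ln 67400 = 1.7246 + 0.219 × 11.1184 = 4.1595
S = e^4.1595 ≈ 64.04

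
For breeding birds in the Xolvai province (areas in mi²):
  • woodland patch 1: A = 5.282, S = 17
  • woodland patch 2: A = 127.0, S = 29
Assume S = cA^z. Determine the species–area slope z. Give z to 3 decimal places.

0.168

Taking logs: ln S = ln c + z ln A, so z = (ln S₂ − ln S₁)/(ln A₂ − ln A₁).
z = ln(29/17) / ln(127/5.282) = ln(1.706) / ln(24.04) = 0.5341 / 3.1799 = 0.1680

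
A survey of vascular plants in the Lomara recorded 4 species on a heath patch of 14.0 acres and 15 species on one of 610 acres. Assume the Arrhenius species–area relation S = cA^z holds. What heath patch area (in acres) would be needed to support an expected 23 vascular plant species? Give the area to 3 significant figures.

z = ln(15/4) / ln(610/14) = 1.3218 / 3.7744 = 0.3502
c = 4 / 14^0.3502 = 4 / 2.52 = 1.587
A = (23/1.587)^(1/0.3502) ⇒ ln A = ln(14.49)/0.3502 = 7.6341
A = e^7.6341 ≈ 2067 acres

2070 acres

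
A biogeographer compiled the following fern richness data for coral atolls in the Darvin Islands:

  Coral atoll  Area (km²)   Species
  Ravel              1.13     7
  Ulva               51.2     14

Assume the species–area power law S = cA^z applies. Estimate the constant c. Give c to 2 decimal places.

6.85

z = ln(S₂/S₁) / ln(A₂/A₁) = ln(14/7) / ln(51.2/1.13) = 0.6931 / 3.8135 = 0.1818
c = S₁ / A₁^z = 7 / 1.13^0.1818 = 7 / 1.022 = 6.846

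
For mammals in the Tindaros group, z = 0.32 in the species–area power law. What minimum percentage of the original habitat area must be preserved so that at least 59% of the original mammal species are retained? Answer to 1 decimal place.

Need (A_new/A_old)^0.32 = 0.59, so A_new/A_old = 0.59^(1/0.32) = 0.59^3.125
ln(A_new/A_old) = ln 0.59 / 0.32 = -0.5276 / 0.32 = -1.6489
A_new/A_old = e^-1.6489 ≈ 0.1923

19.2%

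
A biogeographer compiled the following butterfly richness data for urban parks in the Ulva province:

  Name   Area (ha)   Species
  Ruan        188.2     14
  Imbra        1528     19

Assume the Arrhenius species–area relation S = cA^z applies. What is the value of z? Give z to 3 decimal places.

Taking logs: ln S = ln c + z ln A, so z = (ln S₂ − ln S₁)/(ln A₂ − ln A₁).
z = ln(19/14) / ln(1528/188.2) = ln(1.357) / ln(8.119) = 0.3054 / 2.0942 = 0.1458

0.146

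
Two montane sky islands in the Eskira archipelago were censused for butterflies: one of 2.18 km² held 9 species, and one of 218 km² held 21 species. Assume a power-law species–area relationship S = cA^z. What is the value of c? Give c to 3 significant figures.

z = ln(S₂/S₁) / ln(A₂/A₁) = ln(21/9) / ln(218/2.18) = 0.8473 / 4.6052 = 0.1840
c = S₁ / A₁^z = 9 / 2.18^0.1840 = 9 / 1.154 = 7.798

7.80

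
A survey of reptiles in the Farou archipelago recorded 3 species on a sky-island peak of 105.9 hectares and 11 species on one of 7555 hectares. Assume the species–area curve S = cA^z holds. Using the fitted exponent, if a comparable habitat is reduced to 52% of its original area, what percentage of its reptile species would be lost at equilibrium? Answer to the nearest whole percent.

18%

z = ln(11/3) / ln(7555/105.9) = 1.2993 / 4.2675 = 0.3045
S_new/S_old = (A_new/A_old)^z = 0.52^0.3045 = exp(0.3045 × -0.6539) = 0.8195
Fraction lost = 1 − 0.8195 = 0.1805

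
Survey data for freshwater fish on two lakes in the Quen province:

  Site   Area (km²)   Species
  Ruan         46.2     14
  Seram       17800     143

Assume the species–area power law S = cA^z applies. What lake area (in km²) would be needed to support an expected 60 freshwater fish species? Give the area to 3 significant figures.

z = ln(143/14) / ln(17800/46.2) = 2.3238 / 5.9540 = 0.3903
c = 14 / 46.2^0.3903 = 14 / 4.464 = 3.136
A = (60/3.136)^(1/0.3903) ⇒ ln A = ln(19.13)/0.3903 = 7.5617
A = e^7.5617 ≈ 1923 km²

1920 km²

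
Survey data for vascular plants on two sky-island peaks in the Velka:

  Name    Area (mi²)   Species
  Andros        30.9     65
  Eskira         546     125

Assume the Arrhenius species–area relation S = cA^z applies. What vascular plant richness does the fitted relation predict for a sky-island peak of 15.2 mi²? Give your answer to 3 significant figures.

z = ln(125/65) / ln(546/30.9) = 0.6539 / 2.8719 = 0.2277
c = 65 / 30.9^0.2277 = 65 / 2.184 = 29.76
S₃ = 29.76 × 15.2^0.2277 = 29.76 × 1.858 ≈ 55.3

55.3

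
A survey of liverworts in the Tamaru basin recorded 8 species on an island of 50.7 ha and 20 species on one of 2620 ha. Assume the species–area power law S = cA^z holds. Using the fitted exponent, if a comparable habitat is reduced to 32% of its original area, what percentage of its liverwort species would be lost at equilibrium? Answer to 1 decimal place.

23.3%

z = ln(20/8) / ln(2620/50.7) = 0.9163 / 3.9450 = 0.2323
S_new/S_old = (A_new/A_old)^z = 0.32^0.2323 = exp(0.2323 × -1.1394) = 0.7675
Fraction lost = 1 − 0.7675 = 0.2325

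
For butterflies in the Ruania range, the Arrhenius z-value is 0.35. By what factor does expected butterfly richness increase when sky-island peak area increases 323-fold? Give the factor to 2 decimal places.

S₂/S₁ = (A₂/A₁)^z = 323^0.35
ln(S₂/S₁) = 0.35 × ln 323 = 0.35 × 5.7777 = 2.0222
S₂/S₁ = e^2.0222 ≈ 7.555

7.55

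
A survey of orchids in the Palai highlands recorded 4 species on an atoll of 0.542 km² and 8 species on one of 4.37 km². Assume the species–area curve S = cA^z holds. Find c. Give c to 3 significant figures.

z = ln(S₂/S₁) / ln(A₂/A₁) = ln(8/4) / ln(4.37/0.542) = 0.6931 / 2.0873 = 0.3321
c = S₁ / A₁^z = 4 / 0.542^0.3321 = 4 / 0.816 = 4.902

4.90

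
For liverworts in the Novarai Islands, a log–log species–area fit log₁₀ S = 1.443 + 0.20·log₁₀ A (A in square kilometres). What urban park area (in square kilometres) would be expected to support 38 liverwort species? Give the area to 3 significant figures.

38 = 27.73 × A^0.2  ⇒  A^0.2 = 38/27.73 = 1.37
ln A = ln(1.37) / 0.2 = 0.3150 / 0.2 = 1.5748
A = e^1.5748 ≈ 4.83 square kilometres

4.83 square kilometres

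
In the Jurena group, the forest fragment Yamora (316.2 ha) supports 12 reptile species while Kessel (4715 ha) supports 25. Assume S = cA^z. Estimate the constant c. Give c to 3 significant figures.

z = ln(S₂/S₁) / ln(A₂/A₁) = ln(25/12) / ln(4715/316.2) = 0.7340 / 2.7021 = 0.2716
c = S₁ / A₁^z = 12 / 316.2^0.2716 = 12 / 4.776 = 2.513

2.51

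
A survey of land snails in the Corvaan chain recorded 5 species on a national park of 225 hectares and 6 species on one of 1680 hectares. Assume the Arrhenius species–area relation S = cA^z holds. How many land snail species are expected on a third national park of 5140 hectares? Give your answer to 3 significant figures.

z = ln(6/5) / ln(1680/225) = 0.1823 / 2.0104 = 0.0907
c = 5 / 225^0.0907 = 5 / 1.634 = 3.06
S₃ = 3.06 × 5140^0.0907 = 3.06 × 2.17 ≈ 6.64

6.64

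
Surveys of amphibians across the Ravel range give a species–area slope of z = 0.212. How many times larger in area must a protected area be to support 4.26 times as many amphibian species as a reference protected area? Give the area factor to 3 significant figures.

931

(A₂/A₁)^0.212 = 4.26, so A₂/A₁ = 4.26^(1/0.212) = 4.26^4.717
ln(A₂/A₁) = ln 4.26 / 0.212 = 1.4493 / 0.212 = 6.8362
A₂/A₁ = e^6.8362 ≈ 930.9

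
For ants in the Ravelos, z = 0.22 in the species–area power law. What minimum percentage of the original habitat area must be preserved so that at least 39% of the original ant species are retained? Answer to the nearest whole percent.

Need (A_new/A_old)^0.22 = 0.39, so A_new/A_old = 0.39^(1/0.22) = 0.39^4.545
ln(A_new/A_old) = ln 0.39 / 0.22 = -0.9416 / 0.22 = -4.2800
A_new/A_old = e^-4.2800 ≈ 0.01384

1%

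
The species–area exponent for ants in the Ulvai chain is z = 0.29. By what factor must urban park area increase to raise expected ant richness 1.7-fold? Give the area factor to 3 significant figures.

6.23

(A₂/A₁)^0.29 = 1.7, so A₂/A₁ = 1.7^(1/0.29) = 1.7^3.448
ln(A₂/A₁) = ln 1.7 / 0.29 = 0.5306 / 0.29 = 1.8298
A₂/A₁ = e^1.8298 ≈ 6.232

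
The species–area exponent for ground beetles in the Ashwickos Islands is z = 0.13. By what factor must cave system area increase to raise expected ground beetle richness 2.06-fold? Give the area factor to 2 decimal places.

(A₂/A₁)^0.13 = 2.06, so A₂/A₁ = 2.06^(1/0.13) = 2.06^7.692
ln(A₂/A₁) = ln 2.06 / 0.13 = 0.7227 / 0.13 = 5.5593
A₂/A₁ = e^5.5593 ≈ 259.6

259.63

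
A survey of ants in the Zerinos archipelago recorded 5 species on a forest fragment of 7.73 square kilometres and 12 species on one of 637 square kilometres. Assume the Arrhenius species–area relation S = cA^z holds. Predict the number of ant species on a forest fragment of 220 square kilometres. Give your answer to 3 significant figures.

9.72

z = ln(12/5) / ln(637/7.73) = 0.8755 / 4.4117 = 0.1984
c = 5 / 7.73^0.1984 = 5 / 1.501 = 3.332
S₃ = 3.332 × 220^0.1984 = 3.332 × 2.916 ≈ 9.718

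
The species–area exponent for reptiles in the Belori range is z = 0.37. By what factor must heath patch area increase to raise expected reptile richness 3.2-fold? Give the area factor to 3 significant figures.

(A₂/A₁)^0.37 = 3.2, so A₂/A₁ = 3.2^(1/0.37) = 3.2^2.703
ln(A₂/A₁) = ln 3.2 / 0.37 = 1.1632 / 0.37 = 3.1437
A₂/A₁ = e^3.1437 ≈ 23.19

23.2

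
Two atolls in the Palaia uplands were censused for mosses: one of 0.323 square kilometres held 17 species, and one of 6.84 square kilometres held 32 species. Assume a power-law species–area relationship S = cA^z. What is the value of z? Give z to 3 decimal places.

0.207

Taking logs: ln S = ln c + z ln A, so z = (ln S₂ − ln S₁)/(ln A₂ − ln A₁).
z = ln(32/17) / ln(6.84/0.323) = ln(1.882) / ln(21.18) = 0.6325 / 3.0529 = 0.2072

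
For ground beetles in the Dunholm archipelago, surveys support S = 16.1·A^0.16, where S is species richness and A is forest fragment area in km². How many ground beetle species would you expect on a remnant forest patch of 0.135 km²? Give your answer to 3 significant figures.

S = 16.1 × 0.135^0.16
ln S = ln 16.1 + 0.16 × ln 0.135 = 2.7788 + 0.16 × -2.0025 = 2.4584
S = e^2.4584 ≈ 11.69

11.7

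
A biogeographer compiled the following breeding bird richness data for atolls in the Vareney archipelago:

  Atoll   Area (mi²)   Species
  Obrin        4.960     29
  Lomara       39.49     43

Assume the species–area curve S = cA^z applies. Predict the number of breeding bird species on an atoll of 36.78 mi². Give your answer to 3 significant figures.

42.4

z = ln(43/29) / ln(39.49/4.96) = 0.3939 / 2.0746 = 0.1899
c = 29 / 4.96^0.1899 = 29 / 1.355 = 21.4
S₃ = 21.4 × 36.78^0.1899 = 21.4 × 1.983 ≈ 42.42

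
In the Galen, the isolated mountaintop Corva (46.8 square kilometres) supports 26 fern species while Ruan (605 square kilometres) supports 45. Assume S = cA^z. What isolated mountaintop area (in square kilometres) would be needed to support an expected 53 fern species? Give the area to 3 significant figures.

z = ln(45/26) / ln(605/46.8) = 0.5486 / 2.5593 = 0.2143
c = 26 / 46.8^0.2143 = 26 / 2.28 = 11.4
A = (53/11.4)^(1/0.2143) ⇒ ln A = ln(4.648)/0.2143 = 7.1686
A = e^7.1686 ≈ 1298 square kilometres

1300 square kilometres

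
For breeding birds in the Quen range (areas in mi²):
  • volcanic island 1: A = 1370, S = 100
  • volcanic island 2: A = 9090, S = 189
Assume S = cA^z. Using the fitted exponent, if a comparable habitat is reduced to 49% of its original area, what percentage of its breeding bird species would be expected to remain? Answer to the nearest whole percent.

z = ln(189/100) / ln(9090/1370) = 0.6366 / 1.8924 = 0.3364
S_new/S_old = (A_new/A_old)^z = 0.49^0.3364 = exp(0.3364 × -0.7133) = 0.7867

79%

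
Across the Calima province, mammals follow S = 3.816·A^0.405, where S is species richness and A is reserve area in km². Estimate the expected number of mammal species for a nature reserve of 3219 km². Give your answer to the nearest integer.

S = 3.816 × 3219^0.405
ln S = ln 3.816 + 0.405 × ln 3219 = 1.3392 + 0.405 × 8.0768 = 4.6103
S = e^4.6103 ≈ 100.5

101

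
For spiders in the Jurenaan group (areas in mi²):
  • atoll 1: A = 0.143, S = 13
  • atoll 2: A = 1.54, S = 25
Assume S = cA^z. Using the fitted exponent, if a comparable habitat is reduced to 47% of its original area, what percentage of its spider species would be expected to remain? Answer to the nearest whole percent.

81%

z = ln(25/13) / ln(1.54/0.143) = 0.6539 / 2.3767 = 0.2751
S_new/S_old = (A_new/A_old)^z = 0.47^0.2751 = exp(0.2751 × -0.7550) = 0.8124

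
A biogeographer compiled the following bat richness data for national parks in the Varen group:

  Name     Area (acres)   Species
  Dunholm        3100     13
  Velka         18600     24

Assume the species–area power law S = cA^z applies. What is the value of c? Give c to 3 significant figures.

z = ln(S₂/S₁) / ln(A₂/A₁) = ln(24/13) / ln(18600/3100) = 0.6131 / 1.7918 = 0.3422
c = S₁ / A₁^z = 13 / 3100^0.3422 = 13 / 15.66 = 0.8304

0.830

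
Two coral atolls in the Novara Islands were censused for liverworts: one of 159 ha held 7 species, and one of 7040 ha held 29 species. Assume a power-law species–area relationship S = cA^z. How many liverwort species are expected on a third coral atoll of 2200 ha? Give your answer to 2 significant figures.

19

z = ln(29/7) / ln(7040/159) = 1.4214 / 3.7905 = 0.3750
c = 7 / 159^0.3750 = 7 / 6.691 = 1.046
S₃ = 1.046 × 2200^0.3750 = 1.046 × 17.92 ≈ 18.75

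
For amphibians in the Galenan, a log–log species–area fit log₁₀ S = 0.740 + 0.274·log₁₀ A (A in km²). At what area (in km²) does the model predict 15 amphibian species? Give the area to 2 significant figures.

15 = 5.495 × A^0.274  ⇒  A^0.274 = 15/5.495 = 2.73
ln A = ln(2.73) / 0.274 = 1.0041 / 0.274 = 3.6647
A = e^3.6647 ≈ 39.05 km²

39 km²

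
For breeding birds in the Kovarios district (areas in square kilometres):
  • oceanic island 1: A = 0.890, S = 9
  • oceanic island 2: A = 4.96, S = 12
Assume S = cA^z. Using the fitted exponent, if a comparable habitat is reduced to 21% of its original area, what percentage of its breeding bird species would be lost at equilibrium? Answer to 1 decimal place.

23.0%

z = ln(12/9) / ln(4.96/0.89) = 0.2877 / 1.7179 = 0.1675
S_new/S_old = (A_new/A_old)^z = 0.21^0.1675 = exp(0.1675 × -1.5606) = 0.77
Fraction lost = 1 − 0.77 = 0.23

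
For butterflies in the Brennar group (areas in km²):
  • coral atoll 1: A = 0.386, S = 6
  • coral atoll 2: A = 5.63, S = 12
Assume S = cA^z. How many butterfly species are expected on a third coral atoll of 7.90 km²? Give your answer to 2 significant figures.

z = ln(12/6) / ln(5.63/0.386) = 0.6931 / 2.6800 = 0.2586
c = 6 / 0.386^0.2586 = 6 / 0.7818 = 7.675
S₃ = 7.675 × 7.9^0.2586 = 7.675 × 1.707 ≈ 13.1

13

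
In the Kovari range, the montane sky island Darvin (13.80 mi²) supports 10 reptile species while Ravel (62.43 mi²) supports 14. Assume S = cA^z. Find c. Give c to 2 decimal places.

5.57

z = ln(S₂/S₁) / ln(A₂/A₁) = ln(14/10) / ln(62.43/13.8) = 0.3365 / 1.5094 = 0.2229
c = S₁ / A₁^z = 10 / 13.8^0.2229 = 10 / 1.795 = 5.571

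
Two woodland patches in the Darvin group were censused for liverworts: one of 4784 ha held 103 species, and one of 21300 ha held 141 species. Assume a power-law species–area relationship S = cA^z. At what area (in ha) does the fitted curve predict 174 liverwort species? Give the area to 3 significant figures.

z = ln(141/103) / ln(21300/4784) = 0.3140 / 1.4934 = 0.2103
c = 103 / 4784^0.2103 = 103 / 5.94 = 17.34
A = (174/17.34)^(1/0.2103) ⇒ ln A = ln(10.03)/0.2103 = 10.9666
A = e^10.9666 ≈ 57905 ha

57900 ha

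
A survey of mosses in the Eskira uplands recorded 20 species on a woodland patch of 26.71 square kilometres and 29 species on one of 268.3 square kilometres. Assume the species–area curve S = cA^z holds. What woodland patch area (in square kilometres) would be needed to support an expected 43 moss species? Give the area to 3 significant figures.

3100 square kilometres

z = ln(29/20) / ln(268.3/26.71) = 0.3716 / 2.3071 = 0.1611
c = 20 / 26.71^0.1611 = 20 / 1.697 = 11.78
A = (43/11.78)^(1/0.1611) ⇒ ln A = ln(3.649)/0.1611 = 8.0379
A = e^8.0379 ≈ 3096 square kilometres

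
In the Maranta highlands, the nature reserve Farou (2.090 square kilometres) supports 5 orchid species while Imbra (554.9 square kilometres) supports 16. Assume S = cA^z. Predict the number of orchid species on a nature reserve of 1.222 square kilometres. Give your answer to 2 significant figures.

z = ln(16/5) / ln(554.9/2.09) = 1.1632 / 5.5816 = 0.2084
c = 5 / 2.09^0.2084 = 5 / 1.166 = 4.288
S₃ = 4.288 × 1.222^0.2084 = 4.288 × 1.043 ≈ 4.471

4.5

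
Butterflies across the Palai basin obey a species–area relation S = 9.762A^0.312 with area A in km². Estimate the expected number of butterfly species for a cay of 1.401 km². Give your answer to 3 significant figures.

10.8

S = 9.762 × 1.401^0.312
ln S = ln 9.762 + 0.312 × ln 1.401 = 2.2785 + 0.312 × 0.3372 = 2.3837
S = e^2.3837 ≈ 10.84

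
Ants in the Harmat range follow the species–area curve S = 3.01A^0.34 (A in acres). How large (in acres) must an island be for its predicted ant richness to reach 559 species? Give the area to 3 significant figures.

4710000 acres

559 = 3.01 × A^0.34  ⇒  A^0.34 = 559/3.01 = 185.7
ln A = ln(185.7) / 0.34 = 5.2242 / 0.34 = 15.3653
A = e^15.3653 ≈ 4710581 acres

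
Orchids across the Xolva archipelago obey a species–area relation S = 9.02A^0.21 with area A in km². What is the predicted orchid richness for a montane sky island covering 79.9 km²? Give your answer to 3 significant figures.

22.6

S = 9.02 × 79.9^0.21
ln S = ln 9.02 + 0.21 × ln 79.9 = 2.1994 + 0.21 × 4.3808 = 3.1194
S = e^3.1194 ≈ 22.63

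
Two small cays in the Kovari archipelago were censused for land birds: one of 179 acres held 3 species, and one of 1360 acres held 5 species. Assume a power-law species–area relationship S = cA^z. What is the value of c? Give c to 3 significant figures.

0.812

z = ln(S₂/S₁) / ln(A₂/A₁) = ln(5/3) / ln(1360/179) = 0.5108 / 2.0279 = 0.2519
c = S₁ / A₁^z = 3 / 179^0.2519 = 3 / 3.694 = 0.8121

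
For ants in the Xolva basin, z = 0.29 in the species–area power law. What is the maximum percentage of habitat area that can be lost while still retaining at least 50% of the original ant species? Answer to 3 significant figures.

90.8%

Need (A_new/A_old)^0.29 = 0.5, so A_new/A_old = 0.5^(1/0.29) = 0.5^3.448
ln(A_new/A_old) = ln 0.5 / 0.29 = -0.6931 / 0.29 = -2.3902
A_new/A_old = e^-2.3902 ≈ 0.09161
Fraction that can be lost = 1 − 0.09161 = 0.9084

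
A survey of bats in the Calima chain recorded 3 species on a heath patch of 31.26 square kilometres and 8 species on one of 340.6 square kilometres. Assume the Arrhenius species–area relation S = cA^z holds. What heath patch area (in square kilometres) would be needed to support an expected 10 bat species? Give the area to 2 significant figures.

590 square kilometres

z = ln(8/3) / ln(340.6/31.26) = 0.9808 / 2.3884 = 0.4107
c = 3 / 31.26^0.4107 = 3 / 4.111 = 0.7298
A = (10/0.7298)^(1/0.4107) ⇒ ln A = ln(13.7)/0.4107 = 6.3741
A = e^6.3741 ≈ 586.4 square kilometres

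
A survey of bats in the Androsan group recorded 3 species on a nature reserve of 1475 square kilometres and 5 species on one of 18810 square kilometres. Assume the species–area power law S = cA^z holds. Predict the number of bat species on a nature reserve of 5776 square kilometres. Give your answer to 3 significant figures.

z = ln(5/3) / ln(18810/1475) = 0.5108 / 2.5457 = 0.2007
c = 3 / 1475^0.2007 = 3 / 4.324 = 0.6939
S₃ = 0.6939 × 5776^0.2007 = 0.6939 × 5.686 ≈ 3.945

3.95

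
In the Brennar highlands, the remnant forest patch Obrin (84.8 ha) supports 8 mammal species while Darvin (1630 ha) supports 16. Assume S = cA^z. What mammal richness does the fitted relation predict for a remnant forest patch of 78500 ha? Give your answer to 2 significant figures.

40

z = ln(16/8) / ln(1630/84.8) = 0.6931 / 2.9560 = 0.2345
c = 8 / 84.8^0.2345 = 8 / 2.833 = 2.824
S₃ = 2.824 × 78500^0.2345 = 2.824 × 14.05 ≈ 39.69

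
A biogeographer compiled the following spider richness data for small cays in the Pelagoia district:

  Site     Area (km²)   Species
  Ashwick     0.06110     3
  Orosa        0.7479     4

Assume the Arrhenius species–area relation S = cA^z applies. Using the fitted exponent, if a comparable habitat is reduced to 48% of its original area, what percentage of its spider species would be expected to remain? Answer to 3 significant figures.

z = ln(4/3) / ln(0.7479/0.0611) = 0.2877 / 2.5048 = 0.1149
S_new/S_old = (A_new/A_old)^z = 0.48^0.1149 = exp(0.1149 × -0.7340) = 0.9192

91.9%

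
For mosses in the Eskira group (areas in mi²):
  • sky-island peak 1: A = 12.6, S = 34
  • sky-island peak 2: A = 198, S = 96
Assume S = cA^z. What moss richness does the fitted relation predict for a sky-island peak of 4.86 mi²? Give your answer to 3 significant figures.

23.7

z = ln(96/34) / ln(198/12.6) = 1.0380 / 2.7546 = 0.3768
c = 34 / 12.6^0.3768 = 34 / 2.598 = 13.09
S₃ = 13.09 × 4.86^0.3768 = 13.09 × 1.814 ≈ 23.75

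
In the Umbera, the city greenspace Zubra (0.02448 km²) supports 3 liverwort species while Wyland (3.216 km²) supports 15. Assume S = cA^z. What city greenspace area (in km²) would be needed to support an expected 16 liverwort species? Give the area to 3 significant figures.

z = ln(15/3) / ln(3.216/0.02448) = 1.6094 / 4.8780 = 0.3299
c = 3 / 0.02448^0.3299 = 3 / 0.294 = 10.2
A = (16/10.2)^(1/0.3299) ⇒ ln A = ln(1.568)/0.3299 = 1.3637
A = e^1.3637 ≈ 3.911 km²

3.91 km²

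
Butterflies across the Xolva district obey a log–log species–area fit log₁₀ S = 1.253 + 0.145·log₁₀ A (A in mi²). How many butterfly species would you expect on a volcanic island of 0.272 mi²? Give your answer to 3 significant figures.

14.8

S = 17.91 × 0.272^0.145 = 17.91 × 0.828 ≈ 14.83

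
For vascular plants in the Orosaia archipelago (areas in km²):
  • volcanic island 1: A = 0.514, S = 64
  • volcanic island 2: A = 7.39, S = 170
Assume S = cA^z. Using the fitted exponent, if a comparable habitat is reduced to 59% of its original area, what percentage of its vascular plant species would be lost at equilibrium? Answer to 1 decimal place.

z = ln(170/64) / ln(7.39/0.514) = 0.9769 / 2.6657 = 0.3665
S_new/S_old = (A_new/A_old)^z = 0.59^0.3665 = exp(0.3665 × -0.5276) = 0.8242
Fraction lost = 1 − 0.8242 = 0.1758

17.6%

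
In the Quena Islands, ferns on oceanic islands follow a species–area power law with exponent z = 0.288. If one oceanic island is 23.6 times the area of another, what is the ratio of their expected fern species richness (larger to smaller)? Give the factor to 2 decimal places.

2.49

S₂/S₁ = (A₂/A₁)^z = 23.6^0.288
ln(S₂/S₁) = 0.288 × ln 23.6 = 0.288 × 3.1612 = 0.9104
S₂/S₁ = e^0.9104 ≈ 2.485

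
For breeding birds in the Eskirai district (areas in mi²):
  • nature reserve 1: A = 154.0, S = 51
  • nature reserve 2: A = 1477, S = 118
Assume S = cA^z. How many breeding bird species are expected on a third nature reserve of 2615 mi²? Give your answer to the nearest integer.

146

z = ln(118/51) / ln(1477/154) = 0.8389 / 2.2608 = 0.3710
c = 51 / 154^0.3710 = 51 / 6.481 = 7.869
S₃ = 7.869 × 2615^0.3710 = 7.869 × 18.54 ≈ 145.9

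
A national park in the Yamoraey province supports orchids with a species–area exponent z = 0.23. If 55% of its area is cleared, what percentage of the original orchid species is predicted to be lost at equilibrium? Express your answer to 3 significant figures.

S_new/S_old = (A_new/A_old)^z = 0.45^0.23
= exp(0.23 × ln 0.45) = exp(0.23 × -0.7985) = exp(-0.1837) ≈ 0.8322
Fraction lost = 1 − 0.8322 = 0.1678

16.8%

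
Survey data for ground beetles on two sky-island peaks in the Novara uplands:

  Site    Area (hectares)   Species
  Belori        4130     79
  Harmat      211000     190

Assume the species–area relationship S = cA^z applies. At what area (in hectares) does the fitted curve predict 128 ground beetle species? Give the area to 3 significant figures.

z = ln(190/79) / ln(211000/4130) = 0.8776 / 3.9336 = 0.2231
c = 79 / 4130^0.2231 = 79 / 6.408 = 12.33
A = (128/12.33)^(1/0.2231) ⇒ ln A = ln(10.38)/0.2231 = 10.4891
A = e^10.4891 ≈ 35923 hectares

35900 hectares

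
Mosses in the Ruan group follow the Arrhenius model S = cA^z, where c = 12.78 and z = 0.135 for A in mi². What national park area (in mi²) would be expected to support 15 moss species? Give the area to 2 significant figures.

3.3 mi²

15 = 12.78 × A^0.135  ⇒  A^0.135 = 15/12.78 = 1.174
ln A = ln(1.174) / 0.135 = 0.1602 / 0.135 = 1.1864
A = e^1.1864 ≈ 3.275 mi²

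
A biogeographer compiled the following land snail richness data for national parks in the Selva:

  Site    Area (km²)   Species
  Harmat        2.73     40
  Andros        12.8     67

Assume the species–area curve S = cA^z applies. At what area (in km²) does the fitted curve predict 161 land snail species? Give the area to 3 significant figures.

z = ln(67/40) / ln(12.8/2.73) = 0.5158 / 1.5451 = 0.3338
c = 40 / 2.73^0.3338 = 40 / 1.398 = 28.61
A = (161/28.61)^(1/0.3338) ⇒ ln A = ln(5.628)/0.3338 = 5.1757
A = e^5.1757 ≈ 176.9 km²

177 km²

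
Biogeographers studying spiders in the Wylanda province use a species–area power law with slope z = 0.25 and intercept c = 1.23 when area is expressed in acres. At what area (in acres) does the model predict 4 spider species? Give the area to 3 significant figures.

4 = 1.23 × A^0.25  ⇒  A^0.25 = 4/1.23 = 3.252
ln A = ln(3.252) / 0.25 = 1.1793 / 0.25 = 4.7171
A = e^4.7171 ≈ 111.8 acres

112 acres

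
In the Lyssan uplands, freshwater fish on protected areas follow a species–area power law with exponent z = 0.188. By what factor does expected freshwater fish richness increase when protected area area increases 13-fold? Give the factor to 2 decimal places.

S₂/S₁ = (A₂/A₁)^z = 13^0.188
ln(S₂/S₁) = 0.188 × ln 13 = 0.188 × 2.5649 = 0.4822
S₂/S₁ = e^0.4822 ≈ 1.62

1.62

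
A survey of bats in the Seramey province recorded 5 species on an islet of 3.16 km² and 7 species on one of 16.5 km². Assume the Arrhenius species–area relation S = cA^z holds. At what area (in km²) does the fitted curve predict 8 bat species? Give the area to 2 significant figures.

32 km²

z = ln(7/5) / ln(16.5/3.16) = 0.3365 / 1.6528 = 0.2036
c = 5 / 3.16^0.2036 = 5 / 1.264 = 3.956
A = (8/3.956)^(1/0.2036) ⇒ ln A = ln(2.022)/0.2036 = 3.4593
A = e^3.4593 ≈ 31.79 km²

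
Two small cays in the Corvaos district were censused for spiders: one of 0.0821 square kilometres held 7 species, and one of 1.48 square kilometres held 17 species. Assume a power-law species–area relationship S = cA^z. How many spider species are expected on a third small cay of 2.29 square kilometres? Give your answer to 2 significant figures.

19

z = ln(17/7) / ln(1.48/0.0821) = 0.8873 / 2.8919 = 0.3068
c = 7 / 0.0821^0.3068 = 7 / 0.4644 = 15.07
S₃ = 15.07 × 2.29^0.3068 = 15.07 × 1.289 ≈ 19.44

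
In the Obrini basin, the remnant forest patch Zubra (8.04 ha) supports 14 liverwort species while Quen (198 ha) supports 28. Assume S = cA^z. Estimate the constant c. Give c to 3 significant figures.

8.92

z = ln(S₂/S₁) / ln(A₂/A₁) = ln(28/14) / ln(198/8.04) = 0.6931 / 3.2038 = 0.2163
c = S₁ / A₁^z = 14 / 8.04^0.2163 = 14 / 1.57 = 8.918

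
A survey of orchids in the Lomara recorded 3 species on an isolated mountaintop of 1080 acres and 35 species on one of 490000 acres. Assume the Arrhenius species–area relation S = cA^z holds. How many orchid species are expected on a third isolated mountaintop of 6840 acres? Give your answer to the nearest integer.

6

z = ln(35/3) / ln(490000/1080) = 2.4567 / 6.1174 = 0.4016
c = 3 / 1080^0.4016 = 3 / 16.53 = 0.1815
S₃ = 0.1815 × 6840^0.4016 = 0.1815 × 34.68 ≈ 6.296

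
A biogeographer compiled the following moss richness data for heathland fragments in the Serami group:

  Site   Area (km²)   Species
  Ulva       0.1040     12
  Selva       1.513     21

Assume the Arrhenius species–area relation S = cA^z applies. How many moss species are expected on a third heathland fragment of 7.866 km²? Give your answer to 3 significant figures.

z = ln(21/12) / ln(1.513/0.104) = 0.5596 / 2.6775 = 0.2090
c = 12 / 0.104^0.2090 = 12 / 0.6231 = 19.26
S₃ = 19.26 × 7.866^0.2090 = 19.26 × 1.539 ≈ 29.64

29.6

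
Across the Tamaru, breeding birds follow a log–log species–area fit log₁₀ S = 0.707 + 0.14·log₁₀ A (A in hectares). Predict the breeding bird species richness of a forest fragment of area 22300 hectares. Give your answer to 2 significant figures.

21

S = 5.093 × 22300^0.14
ln S = ln 5.093 + 0.14 × ln 22300 = 1.6279 + 0.14 × 10.0123 = 3.0297
S = e^3.0297 ≈ 20.69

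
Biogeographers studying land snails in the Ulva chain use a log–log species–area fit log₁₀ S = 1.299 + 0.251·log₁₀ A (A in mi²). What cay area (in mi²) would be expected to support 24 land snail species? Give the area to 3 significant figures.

2.11 mi²

24 = 19.91 × A^0.251  ⇒  A^0.251 = 24/19.91 = 1.206
ln A = ln(1.206) / 0.251 = 0.1870 / 0.251 = 0.7450
A = e^0.7450 ≈ 2.106 mi²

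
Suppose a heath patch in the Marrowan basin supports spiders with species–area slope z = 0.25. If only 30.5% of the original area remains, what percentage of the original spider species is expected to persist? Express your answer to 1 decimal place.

S_new/S_old = (A_new/A_old)^z = 0.305^0.25
= exp(0.25 × ln 0.305) = exp(0.25 × -1.1874) = exp(-0.2969) ≈ 0.7431

74.3%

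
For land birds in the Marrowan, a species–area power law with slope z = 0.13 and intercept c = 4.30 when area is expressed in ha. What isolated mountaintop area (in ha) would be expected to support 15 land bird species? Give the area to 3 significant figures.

15 = 4.3 × A^0.13  ⇒  A^0.13 = 15/4.3 = 3.488
ln A = ln(3.488) / 0.13 = 1.2494 / 0.13 = 9.6110
A = e^9.6110 ≈ 14929 ha

14900 ha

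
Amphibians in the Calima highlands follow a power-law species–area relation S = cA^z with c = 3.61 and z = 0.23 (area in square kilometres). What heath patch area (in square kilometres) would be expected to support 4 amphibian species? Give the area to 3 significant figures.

1.56 square kilometres

4 = 3.61 × A^0.23  ⇒  A^0.23 = 4/3.61 = 1.108
ln A = ln(1.108) / 0.23 = 0.1026 / 0.23 = 0.4460
A = e^0.4460 ≈ 1.562 square kilometres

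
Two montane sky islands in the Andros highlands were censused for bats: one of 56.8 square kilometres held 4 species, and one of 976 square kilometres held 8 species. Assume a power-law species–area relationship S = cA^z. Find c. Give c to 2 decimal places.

z = ln(S₂/S₁) / ln(A₂/A₁) = ln(8/4) / ln(976/56.8) = 0.6931 / 2.8439 = 0.2437
c = S₁ / A₁^z = 4 / 56.8^0.2437 = 4 / 2.677 = 1.494

1.49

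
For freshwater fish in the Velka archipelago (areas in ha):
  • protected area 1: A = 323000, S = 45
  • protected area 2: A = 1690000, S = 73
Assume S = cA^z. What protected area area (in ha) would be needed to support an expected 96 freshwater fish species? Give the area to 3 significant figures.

z = ln(73/45) / ln(1690000/323000) = 0.4838 / 1.6548 = 0.2924
c = 45 / 323000^0.2924 = 45 / 40.8 = 1.103
A = (96/1.103)^(1/0.2924) ⇒ ln A = ln(87.04)/0.2924 = 15.2771
A = e^15.2771 ≈ 4312713 ha

4310000 ha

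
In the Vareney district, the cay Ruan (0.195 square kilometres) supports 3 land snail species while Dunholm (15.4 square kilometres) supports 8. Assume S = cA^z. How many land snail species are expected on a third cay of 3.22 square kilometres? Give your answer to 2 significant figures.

5.6

z = ln(8/3) / ln(15.4/0.195) = 0.9808 / 4.3691 = 0.2245
c = 3 / 0.195^0.2245 = 3 / 0.6928 = 4.33
S₃ = 4.33 × 3.22^0.2245 = 4.33 × 1.3 ≈ 5.63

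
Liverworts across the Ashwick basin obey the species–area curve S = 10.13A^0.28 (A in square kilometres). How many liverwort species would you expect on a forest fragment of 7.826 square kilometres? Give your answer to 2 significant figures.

18

S = 10.13 × 7.826^0.28
ln S = ln 10.13 + 0.28 × ln 7.826 = 2.3155 + 0.28 × 2.0575 = 2.8916
S = e^2.8916 ≈ 18.02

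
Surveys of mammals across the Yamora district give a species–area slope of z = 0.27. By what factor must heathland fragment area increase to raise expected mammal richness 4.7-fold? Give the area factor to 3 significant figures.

308

(A₂/A₁)^0.27 = 4.7, so A₂/A₁ = 4.7^(1/0.27) = 4.7^3.704
ln(A₂/A₁) = ln 4.7 / 0.27 = 1.5476 / 0.27 = 5.7317
A₂/A₁ = e^5.7317 ≈ 308.5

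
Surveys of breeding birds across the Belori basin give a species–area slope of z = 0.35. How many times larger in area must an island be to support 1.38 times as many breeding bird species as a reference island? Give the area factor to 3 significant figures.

(A₂/A₁)^0.35 = 1.38, so A₂/A₁ = 1.38^(1/0.35) = 1.38^2.857
ln(A₂/A₁) = ln 1.38 / 0.35 = 0.3221 / 0.35 = 0.9202
A₂/A₁ = e^0.9202 ≈ 2.51

2.51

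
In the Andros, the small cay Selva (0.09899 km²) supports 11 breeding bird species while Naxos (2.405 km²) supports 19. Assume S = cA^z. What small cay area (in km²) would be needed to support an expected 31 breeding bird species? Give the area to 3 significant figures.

41.9 km²

z = ln(19/11) / ln(2.405/0.09899) = 0.5465 / 3.1903 = 0.1713
c = 11 / 0.09899^0.1713 = 11 / 0.6729 = 16.35
A = (31/16.35)^(1/0.1713) ⇒ ln A = ln(1.896)/0.1713 = 3.7351
A = e^3.7351 ≈ 41.89 km²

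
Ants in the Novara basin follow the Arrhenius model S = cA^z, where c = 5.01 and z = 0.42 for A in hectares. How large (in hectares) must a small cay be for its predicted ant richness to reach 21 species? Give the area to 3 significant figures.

21 = 5.01 × A^0.42  ⇒  A^0.42 = 21/5.01 = 4.192
ln A = ln(4.192) / 0.42 = 1.4331 / 0.42 = 3.4121
A = e^3.4121 ≈ 30.33 hectares

30.3 hectares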